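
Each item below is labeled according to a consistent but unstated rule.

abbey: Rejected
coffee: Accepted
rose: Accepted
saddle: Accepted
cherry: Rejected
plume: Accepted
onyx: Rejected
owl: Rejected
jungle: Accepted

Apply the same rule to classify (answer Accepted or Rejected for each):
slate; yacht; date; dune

Accepted, Rejected, Accepted, Accepted

The common property of the 'Accepted' items is: ends with 'e'. No 'Rejected' item has it.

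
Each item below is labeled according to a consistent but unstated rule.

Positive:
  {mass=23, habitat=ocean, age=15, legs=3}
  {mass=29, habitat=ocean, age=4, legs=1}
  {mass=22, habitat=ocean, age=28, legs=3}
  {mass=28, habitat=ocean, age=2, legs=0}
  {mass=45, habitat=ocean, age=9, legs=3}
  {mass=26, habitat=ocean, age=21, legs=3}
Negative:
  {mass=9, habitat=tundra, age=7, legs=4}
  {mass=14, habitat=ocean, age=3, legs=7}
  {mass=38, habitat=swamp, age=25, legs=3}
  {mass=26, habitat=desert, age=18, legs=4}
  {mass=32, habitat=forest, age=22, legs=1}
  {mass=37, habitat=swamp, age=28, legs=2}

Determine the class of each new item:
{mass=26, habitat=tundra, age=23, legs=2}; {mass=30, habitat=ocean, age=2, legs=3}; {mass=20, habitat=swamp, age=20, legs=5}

Negative, Positive, Negative

The simplest hypothesis consistent with all the labels is: habitat is ocean AND legs ≤ 3.
{mass=26, habitat=tundra, age=23, legs=2} → habitat is tundra, legs = 2 → Negative.
{mass=30, habitat=ocean, age=2, legs=3} → habitat is ocean, legs = 3 → Positive.
{mass=20, habitat=swamp, age=20, legs=5} → habitat is swamp, legs = 5 → Negative.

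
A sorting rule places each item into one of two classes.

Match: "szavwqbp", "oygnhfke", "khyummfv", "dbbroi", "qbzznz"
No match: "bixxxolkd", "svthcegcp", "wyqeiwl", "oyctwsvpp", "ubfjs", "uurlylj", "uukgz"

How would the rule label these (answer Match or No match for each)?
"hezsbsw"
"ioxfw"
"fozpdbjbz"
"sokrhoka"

No match, No match, No match, Match

Checking candidate rules against both groups, what survives is: even length.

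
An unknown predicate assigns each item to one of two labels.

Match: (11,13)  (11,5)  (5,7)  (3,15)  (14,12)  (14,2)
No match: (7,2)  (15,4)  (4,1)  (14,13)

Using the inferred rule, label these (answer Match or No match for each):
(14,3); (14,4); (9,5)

No match, Match, Match

The simplest hypothesis consistent with all the labels is: sum is even.
(14,3): 14+3 = 17 — fails the rule, so No match. (14,4): 14+4 = 18 — has this property, so Match. (9,5): 9+5 = 14 — has this property, so Match.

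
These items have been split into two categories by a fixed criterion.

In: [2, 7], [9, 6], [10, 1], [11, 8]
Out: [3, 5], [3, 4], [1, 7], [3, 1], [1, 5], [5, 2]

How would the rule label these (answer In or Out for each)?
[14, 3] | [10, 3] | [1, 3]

The classifier is using: sum ≥ 9.
[14, 3] → 14+3 = 17 → In.
[10, 3] → 10+3 = 13 → In.
[1, 3] → 1+3 = 4 → Out.

In, In, Out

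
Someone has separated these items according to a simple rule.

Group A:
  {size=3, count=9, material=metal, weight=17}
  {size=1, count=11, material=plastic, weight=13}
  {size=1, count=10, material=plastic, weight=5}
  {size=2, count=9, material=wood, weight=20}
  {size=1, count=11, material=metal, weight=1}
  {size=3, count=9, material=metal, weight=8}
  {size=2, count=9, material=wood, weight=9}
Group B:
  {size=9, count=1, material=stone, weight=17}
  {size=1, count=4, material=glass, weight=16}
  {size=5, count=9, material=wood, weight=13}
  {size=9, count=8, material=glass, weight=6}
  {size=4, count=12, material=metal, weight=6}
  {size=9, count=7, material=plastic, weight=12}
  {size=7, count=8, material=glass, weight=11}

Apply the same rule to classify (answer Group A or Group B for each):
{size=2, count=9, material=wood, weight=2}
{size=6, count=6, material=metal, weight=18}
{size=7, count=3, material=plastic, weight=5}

Group A, Group B, Group B

The rule appears to be: count ≥ 7 AND size ≤ 3.
{size=2, count=9, material=wood, weight=2}: count = 9, size = 2, checks out → Group A. {size=6, count=6, material=metal, weight=18}: count = 6, size = 6, fails this test → Group B. {size=7, count=3, material=plastic, weight=5}: count = 3, size = 7, fails this test → Group B.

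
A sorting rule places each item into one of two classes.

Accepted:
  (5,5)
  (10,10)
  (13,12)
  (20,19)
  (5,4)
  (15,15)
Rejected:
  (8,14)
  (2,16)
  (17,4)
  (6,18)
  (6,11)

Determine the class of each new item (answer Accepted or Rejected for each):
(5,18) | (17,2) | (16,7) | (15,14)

Rejected, Rejected, Rejected, Accepted

A rule that fits every label: |first − second| ≤ 1 — true of each 'Accepted' example, false of each 'Rejected' one.
(5,18) — |5−18| = 13, hence Rejected. (17,2) — |17−2| = 15, hence Rejected. (16,7) — |16−7| = 9, hence Rejected. (15,14) — |15−14| = 1, hence Accepted.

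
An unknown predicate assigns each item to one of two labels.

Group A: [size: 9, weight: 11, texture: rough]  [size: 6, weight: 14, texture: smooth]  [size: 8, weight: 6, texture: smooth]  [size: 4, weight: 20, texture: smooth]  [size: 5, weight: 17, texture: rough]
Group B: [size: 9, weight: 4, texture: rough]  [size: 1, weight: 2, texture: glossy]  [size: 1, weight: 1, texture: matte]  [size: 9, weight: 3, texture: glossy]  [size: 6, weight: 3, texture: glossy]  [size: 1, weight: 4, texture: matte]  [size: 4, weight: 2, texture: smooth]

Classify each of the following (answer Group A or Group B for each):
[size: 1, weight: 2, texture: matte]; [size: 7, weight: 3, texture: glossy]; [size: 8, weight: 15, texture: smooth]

Group B, Group B, Group A

One predicate separates the groups cleanly: weight ≥ 6.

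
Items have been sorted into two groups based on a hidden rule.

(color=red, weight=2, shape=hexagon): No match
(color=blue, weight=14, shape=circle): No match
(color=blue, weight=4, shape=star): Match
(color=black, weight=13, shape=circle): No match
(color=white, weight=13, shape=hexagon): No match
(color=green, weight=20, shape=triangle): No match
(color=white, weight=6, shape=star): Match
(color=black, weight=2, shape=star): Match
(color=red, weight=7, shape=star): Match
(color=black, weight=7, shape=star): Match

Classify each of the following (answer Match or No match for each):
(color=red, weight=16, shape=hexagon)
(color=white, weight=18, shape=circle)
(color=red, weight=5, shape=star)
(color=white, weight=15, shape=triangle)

No match, No match, Match, No match

The classifier is using: shape is star.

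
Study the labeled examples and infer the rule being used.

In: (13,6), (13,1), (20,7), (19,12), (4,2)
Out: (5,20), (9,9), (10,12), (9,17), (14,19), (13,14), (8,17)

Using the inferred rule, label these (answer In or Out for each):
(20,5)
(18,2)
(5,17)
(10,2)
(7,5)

In, In, Out, In, In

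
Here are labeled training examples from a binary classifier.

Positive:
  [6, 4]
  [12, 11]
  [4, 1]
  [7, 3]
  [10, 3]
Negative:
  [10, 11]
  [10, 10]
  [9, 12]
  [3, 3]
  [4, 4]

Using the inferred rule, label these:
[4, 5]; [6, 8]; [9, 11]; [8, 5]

Negative, Negative, Negative, Positive

The distinguishing property — first > second — holds for all the 'Positive' cases and none of the 'Negative' cases.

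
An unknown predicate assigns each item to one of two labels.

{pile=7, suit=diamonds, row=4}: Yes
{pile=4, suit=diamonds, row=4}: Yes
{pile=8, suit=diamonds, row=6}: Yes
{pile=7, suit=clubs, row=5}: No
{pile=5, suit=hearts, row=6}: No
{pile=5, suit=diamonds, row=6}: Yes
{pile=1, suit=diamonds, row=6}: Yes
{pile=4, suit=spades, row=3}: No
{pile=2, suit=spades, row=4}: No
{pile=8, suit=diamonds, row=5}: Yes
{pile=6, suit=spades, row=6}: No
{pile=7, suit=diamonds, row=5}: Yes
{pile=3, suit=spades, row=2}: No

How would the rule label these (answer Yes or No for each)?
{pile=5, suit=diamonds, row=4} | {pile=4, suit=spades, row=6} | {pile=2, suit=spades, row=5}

'Yes' ⟺ suit is diamonds.

Yes, No, No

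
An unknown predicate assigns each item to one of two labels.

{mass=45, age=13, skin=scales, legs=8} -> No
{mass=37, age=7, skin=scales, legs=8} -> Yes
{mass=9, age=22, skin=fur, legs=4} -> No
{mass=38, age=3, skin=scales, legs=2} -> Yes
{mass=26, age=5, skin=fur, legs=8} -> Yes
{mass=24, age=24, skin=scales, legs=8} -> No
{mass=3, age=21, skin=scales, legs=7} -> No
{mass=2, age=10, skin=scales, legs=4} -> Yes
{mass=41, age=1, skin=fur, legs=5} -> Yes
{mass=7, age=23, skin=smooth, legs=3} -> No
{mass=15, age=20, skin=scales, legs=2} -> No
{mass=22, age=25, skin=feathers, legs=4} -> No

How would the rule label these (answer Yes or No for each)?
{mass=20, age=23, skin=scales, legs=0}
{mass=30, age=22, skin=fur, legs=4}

No, No

'Yes' ⟺ age ≤ 10.
No: {mass=20, age=23, skin=scales, legs=0}, since age = 23. No: {mass=30, age=22, skin=fur, legs=4}, since age = 22.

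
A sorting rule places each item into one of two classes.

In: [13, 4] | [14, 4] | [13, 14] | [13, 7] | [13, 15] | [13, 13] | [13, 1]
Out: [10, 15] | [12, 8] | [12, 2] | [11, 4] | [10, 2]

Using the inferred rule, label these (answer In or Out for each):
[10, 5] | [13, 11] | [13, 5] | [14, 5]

A rule that fits every label: first ≥ 13 — true of each 'In' example, false of each 'Out' one.
[10, 5]: Out (first 10). [13, 11]: In (first 13). [13, 5]: In (first 13). [14, 5]: In (first 14).

Out, In, In, In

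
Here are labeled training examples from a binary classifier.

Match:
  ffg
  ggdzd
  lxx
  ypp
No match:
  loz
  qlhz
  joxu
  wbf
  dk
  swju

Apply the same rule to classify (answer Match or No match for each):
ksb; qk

No match, No match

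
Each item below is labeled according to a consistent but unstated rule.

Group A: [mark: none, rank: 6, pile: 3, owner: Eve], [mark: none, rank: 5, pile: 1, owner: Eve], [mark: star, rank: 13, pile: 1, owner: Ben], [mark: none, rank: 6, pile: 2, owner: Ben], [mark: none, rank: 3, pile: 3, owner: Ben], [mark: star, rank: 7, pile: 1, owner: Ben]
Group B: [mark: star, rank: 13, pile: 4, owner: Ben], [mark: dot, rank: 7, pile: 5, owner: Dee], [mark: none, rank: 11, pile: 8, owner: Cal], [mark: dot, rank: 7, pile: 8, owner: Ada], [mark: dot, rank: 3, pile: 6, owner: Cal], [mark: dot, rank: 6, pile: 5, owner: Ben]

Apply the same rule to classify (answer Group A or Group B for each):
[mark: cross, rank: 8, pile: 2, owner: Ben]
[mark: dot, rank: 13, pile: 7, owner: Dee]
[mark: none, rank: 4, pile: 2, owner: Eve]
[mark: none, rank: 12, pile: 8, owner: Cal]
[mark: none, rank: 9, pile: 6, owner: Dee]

Group A, Group B, Group A, Group B, Group B

Every 'Group A' example satisfies: pile ≤ 3. None of the 'Group B' examples do.
[mark: cross, rank: 8, pile: 2, owner: Ben] → pile = 2 → Group A.
[mark: dot, rank: 13, pile: 7, owner: Dee] → pile = 7 → Group B.
[mark: none, rank: 4, pile: 2, owner: Eve] → pile = 2 → Group A.
[mark: none, rank: 12, pile: 8, owner: Cal] → pile = 8 → Group B.
[mark: none, rank: 9, pile: 6, owner: Dee] → pile = 6 → Group B.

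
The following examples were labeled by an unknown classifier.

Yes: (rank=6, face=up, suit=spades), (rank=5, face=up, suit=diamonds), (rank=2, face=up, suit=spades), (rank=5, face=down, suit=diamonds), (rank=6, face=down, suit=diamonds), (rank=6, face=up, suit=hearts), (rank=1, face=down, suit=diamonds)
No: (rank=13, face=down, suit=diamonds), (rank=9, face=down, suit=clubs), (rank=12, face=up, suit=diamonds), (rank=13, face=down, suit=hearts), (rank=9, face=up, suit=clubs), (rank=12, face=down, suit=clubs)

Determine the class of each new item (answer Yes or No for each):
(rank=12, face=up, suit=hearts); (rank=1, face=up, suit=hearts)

No, Yes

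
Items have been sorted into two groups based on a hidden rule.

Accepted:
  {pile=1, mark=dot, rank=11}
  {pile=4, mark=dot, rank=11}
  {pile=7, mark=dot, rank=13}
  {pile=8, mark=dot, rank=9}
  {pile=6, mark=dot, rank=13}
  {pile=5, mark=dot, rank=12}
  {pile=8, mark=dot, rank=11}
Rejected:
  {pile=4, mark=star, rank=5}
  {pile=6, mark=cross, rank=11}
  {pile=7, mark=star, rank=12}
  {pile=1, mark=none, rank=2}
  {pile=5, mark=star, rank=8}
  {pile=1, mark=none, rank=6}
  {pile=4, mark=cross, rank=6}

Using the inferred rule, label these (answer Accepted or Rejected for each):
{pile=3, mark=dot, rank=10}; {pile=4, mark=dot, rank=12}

The distinguishing property — mark is dot — holds for all the 'Accepted' cases and none of the 'Rejected' cases.

Accepted, Accepted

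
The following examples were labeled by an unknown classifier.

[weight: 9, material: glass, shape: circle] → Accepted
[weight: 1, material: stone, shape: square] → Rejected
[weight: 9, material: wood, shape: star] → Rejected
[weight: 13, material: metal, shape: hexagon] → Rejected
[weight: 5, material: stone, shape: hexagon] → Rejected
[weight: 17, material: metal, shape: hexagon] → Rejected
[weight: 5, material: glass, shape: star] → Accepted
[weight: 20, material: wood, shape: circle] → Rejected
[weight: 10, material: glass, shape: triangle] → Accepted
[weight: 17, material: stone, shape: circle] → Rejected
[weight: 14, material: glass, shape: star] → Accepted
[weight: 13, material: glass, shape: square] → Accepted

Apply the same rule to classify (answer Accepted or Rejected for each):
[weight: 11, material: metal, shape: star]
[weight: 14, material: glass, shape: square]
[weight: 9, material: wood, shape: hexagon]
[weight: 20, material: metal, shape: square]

Rejected, Accepted, Rejected, Rejected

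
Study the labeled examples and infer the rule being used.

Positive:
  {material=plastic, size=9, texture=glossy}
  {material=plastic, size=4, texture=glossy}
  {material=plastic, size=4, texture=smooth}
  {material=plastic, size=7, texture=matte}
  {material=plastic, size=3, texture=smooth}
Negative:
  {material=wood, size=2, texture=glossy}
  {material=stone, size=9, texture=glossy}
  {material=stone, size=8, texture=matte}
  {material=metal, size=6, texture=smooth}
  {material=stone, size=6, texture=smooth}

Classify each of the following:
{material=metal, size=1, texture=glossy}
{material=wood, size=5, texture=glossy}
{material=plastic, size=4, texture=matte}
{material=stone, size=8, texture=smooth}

Checking candidate rules against both groups, what survives is: material is plastic.
{material=metal, size=1, texture=glossy}: Negative (material is metal).
{material=wood, size=5, texture=glossy}: Negative (material is wood).
{material=plastic, size=4, texture=matte}: Positive (material is plastic).
{material=stone, size=8, texture=smooth}: Negative (material is stone).

Negative, Negative, Positive, Negative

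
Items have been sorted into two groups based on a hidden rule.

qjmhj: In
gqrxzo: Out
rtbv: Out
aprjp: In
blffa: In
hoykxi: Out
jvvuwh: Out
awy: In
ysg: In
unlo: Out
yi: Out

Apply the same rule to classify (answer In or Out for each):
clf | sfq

Every 'In' example satisfies: odd length. None of the 'Out' examples do.
In: clf, since length 3.
In: sfq, since length 3.

In, In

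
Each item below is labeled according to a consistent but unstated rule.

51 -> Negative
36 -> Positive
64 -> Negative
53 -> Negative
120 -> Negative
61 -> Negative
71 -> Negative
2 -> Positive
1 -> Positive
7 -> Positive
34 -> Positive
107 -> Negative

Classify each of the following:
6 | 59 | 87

Positive, Negative, Negative

All 'Positive' examples share one property — at most 36 — and every 'Negative' example lacks it.
Positive: 6, since 6 ≤ 36. Negative: 59, since 59 > 36. Negative: 87, since 87 > 36.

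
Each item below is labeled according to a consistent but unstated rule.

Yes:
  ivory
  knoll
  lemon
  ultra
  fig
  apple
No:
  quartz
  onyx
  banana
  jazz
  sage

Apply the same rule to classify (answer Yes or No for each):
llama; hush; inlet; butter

Yes, No, Yes, No

The rule appears to be: odd length.
llama → length 5 → Yes. hush → length 4 → No. inlet → length 5 → Yes. butter → length 6 → No.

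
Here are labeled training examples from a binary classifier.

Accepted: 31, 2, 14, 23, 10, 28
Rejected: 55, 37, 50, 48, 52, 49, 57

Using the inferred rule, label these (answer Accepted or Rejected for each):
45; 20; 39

Rejected, Accepted, Rejected

The rule appears to be: at most 31.
45 → 45 > 31 → Rejected. 20 → 20 ≤ 31 → Accepted. 39 → 39 > 31 → Rejected.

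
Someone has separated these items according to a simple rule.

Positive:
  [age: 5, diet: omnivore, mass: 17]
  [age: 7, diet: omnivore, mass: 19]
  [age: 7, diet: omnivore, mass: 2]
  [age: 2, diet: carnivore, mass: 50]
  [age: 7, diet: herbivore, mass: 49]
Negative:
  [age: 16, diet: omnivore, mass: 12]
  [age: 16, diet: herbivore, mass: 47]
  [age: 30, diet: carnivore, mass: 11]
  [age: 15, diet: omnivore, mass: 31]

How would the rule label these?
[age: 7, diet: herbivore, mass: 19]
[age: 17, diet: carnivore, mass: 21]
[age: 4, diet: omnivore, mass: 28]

Positive, Negative, Positive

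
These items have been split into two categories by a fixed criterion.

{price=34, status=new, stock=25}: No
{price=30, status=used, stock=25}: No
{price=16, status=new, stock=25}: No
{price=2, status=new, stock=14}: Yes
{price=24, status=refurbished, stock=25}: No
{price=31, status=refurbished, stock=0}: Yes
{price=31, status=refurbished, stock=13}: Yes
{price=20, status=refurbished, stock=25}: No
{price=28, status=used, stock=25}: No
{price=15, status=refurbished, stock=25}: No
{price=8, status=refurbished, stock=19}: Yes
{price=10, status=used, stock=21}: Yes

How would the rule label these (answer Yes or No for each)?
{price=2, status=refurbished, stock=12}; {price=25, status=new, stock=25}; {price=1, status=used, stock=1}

One predicate separates the groups cleanly: stock ≤ 21.

Yes, No, Yes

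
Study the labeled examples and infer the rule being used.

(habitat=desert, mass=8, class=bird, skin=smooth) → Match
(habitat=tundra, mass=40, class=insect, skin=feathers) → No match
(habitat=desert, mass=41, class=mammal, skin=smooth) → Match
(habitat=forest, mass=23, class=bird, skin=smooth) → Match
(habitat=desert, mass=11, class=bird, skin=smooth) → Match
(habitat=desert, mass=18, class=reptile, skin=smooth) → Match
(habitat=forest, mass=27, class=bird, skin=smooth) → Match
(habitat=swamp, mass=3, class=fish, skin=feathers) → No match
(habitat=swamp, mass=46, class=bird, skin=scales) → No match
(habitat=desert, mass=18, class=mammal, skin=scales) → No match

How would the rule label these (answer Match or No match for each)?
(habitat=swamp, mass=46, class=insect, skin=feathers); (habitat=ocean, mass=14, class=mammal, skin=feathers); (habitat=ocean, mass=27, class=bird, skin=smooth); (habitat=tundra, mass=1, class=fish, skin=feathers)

One predicate separates the groups cleanly: skin is smooth.
(habitat=swamp, mass=46, class=insect, skin=feathers): skin is feathers — fails this test, so No match. (habitat=ocean, mass=14, class=mammal, skin=feathers): skin is feathers — fails this test, so No match. (habitat=ocean, mass=27, class=bird, skin=smooth): skin is smooth — passes, so Match. (habitat=tundra, mass=1, class=fish, skin=feathers): skin is feathers — fails this test, so No match.

No match, No match, Match, No match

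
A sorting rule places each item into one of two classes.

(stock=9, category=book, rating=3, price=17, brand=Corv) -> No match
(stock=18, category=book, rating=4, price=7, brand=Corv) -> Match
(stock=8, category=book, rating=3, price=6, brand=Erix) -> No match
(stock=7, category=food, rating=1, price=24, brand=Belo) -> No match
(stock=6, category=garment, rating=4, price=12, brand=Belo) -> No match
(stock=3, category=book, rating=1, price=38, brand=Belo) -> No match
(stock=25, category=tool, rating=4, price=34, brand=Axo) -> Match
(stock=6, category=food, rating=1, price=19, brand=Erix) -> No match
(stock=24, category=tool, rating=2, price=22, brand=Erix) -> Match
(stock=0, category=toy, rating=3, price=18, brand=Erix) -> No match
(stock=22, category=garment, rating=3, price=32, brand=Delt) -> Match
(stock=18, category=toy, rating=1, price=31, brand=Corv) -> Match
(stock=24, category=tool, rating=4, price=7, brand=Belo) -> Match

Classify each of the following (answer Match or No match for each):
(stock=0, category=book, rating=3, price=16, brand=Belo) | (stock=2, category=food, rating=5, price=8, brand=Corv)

No match, No match

A rule that fits every label: stock ≥ 18 — true of each 'Match' example, false of each 'No match' one.
(stock=0, category=book, rating=3, price=16, brand=Belo) — stock = 0, hence No match.
(stock=2, category=food, rating=5, price=8, brand=Corv) — stock = 2, hence No match.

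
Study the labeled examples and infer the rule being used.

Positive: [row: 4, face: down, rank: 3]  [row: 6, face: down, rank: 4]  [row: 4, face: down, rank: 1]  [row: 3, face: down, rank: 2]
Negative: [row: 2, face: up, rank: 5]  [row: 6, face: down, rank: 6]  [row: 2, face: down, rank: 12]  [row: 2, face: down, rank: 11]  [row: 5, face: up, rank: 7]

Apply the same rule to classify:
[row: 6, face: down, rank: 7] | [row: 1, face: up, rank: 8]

Negative, Negative

The classifier is using: rank ≤ 4.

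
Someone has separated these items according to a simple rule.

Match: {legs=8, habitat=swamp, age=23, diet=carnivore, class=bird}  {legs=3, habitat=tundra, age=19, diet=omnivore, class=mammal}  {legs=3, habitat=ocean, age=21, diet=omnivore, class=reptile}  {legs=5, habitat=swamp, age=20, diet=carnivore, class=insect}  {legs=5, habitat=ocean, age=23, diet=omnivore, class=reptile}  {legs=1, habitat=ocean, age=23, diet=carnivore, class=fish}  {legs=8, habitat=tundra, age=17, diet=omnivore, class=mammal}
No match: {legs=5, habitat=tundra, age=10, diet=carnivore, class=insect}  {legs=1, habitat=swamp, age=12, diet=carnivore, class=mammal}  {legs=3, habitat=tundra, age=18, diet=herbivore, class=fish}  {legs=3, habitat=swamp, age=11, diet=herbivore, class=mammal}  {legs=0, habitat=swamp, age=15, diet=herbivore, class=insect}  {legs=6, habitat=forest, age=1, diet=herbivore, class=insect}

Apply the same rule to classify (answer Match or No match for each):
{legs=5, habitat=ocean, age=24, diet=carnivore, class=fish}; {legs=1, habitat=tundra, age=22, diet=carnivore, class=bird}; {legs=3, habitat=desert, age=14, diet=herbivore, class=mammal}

Match, Match, No match

The distinguishing property — diet is omnivore OR age ≥ 19 — holds for all the 'Match' cases and none of the 'No match' cases.
{legs=5, habitat=ocean, age=24, diet=carnivore, class=fish} → diet is carnivore, age = 24 → Match.
{legs=1, habitat=tundra, age=22, diet=carnivore, class=bird} → diet is carnivore, age = 22 → Match.
{legs=3, habitat=desert, age=14, diet=herbivore, class=mammal} → diet is herbivore, age = 14 → No match.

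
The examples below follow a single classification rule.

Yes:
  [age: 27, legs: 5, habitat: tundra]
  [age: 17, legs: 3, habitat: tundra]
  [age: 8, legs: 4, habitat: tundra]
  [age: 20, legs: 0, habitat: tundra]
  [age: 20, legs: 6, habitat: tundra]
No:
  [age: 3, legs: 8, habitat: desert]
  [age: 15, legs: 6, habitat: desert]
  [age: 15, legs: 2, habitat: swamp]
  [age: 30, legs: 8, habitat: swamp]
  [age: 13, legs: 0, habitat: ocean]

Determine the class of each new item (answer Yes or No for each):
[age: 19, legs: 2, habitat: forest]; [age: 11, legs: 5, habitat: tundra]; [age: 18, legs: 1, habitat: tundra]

No, Yes, Yes

Looking at the examples, the only property every 'Yes' case has and every 'No' case lacks is: habitat is tundra.
[age: 19, legs: 2, habitat: forest] — habitat is forest, hence No. [age: 11, legs: 5, habitat: tundra] — habitat is tundra, hence Yes. [age: 18, legs: 1, habitat: tundra] — habitat is tundra, hence Yes.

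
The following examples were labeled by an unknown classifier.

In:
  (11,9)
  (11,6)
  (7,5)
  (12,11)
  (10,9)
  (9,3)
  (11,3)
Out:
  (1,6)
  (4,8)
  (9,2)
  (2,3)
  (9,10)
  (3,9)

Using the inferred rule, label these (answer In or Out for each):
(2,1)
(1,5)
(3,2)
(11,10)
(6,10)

The simplest hypothesis consistent with all the labels is: first > second AND sum ≥ 12.
(2,1) — 2 > 1, 2+1 = 3, hence Out.
(1,5) — 1 < 5, 1+5 = 6, hence Out.
(3,2) — 3 > 2, 3+2 = 5, hence Out.
(11,10) — 11 > 10, 11+10 = 21, hence In.
(6,10) — 6 < 10, 6+10 = 16, hence Out.

Out, Out, Out, In, Out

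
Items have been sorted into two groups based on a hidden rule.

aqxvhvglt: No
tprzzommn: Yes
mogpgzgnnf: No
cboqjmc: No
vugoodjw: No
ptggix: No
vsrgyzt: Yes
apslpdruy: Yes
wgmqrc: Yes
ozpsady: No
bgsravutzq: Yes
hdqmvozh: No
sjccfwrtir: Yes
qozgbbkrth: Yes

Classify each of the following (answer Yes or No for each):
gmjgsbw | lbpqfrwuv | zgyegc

No, Yes, No

Looking at the examples, the only property every 'Yes' case has and every 'No' case lacks is: contains 'r'.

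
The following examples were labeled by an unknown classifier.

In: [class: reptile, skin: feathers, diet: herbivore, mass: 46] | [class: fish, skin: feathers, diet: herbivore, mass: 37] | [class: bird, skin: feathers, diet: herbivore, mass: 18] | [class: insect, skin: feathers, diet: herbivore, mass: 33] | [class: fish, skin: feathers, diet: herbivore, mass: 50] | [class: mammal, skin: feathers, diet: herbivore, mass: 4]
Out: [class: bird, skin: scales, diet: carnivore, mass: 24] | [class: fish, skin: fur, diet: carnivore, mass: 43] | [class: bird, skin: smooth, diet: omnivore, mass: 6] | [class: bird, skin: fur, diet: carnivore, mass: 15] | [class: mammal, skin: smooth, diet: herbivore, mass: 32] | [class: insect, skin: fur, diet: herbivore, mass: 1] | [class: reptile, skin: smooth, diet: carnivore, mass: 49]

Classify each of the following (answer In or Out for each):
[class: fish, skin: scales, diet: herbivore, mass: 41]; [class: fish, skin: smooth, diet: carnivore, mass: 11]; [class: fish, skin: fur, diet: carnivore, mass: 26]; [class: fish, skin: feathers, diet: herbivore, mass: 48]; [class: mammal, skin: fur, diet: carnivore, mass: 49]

Out, Out, Out, In, Out

Looking at the examples, the only property every 'In' case has and every 'Out' case lacks is: skin is feathers.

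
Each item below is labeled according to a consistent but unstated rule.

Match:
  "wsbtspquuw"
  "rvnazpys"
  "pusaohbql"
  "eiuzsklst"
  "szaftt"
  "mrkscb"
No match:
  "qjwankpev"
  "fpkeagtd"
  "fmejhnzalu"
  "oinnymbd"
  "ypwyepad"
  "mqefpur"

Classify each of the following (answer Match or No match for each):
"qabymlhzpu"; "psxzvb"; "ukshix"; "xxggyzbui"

One predicate separates the groups cleanly: contains 's'.
"qabymlhzpu" → no 's' → No match.
"psxzvb" → has 's' → Match.
"ukshix" → has 's' → Match.
"xxggyzbui" → no 's' → No match.

No match, Match, Match, No match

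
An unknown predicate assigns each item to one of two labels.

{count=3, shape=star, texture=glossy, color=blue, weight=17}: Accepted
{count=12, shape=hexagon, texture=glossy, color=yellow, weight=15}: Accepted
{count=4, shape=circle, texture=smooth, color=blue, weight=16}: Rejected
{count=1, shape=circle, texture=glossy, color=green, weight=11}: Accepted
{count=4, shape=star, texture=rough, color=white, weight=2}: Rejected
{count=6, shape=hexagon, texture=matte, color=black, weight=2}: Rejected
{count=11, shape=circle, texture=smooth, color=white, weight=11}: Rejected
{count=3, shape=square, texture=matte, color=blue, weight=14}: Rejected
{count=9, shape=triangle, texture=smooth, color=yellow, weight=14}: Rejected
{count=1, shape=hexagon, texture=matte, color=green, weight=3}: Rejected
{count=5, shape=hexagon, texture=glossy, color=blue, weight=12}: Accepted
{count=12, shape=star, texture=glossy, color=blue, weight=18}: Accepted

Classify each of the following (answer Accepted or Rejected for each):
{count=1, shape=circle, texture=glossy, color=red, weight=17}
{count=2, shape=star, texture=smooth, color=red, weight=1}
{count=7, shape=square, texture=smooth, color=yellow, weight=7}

Accepted, Rejected, Rejected

Rule: texture is glossy. This holds for each 'Accepted' example and fails for each 'Rejected' one.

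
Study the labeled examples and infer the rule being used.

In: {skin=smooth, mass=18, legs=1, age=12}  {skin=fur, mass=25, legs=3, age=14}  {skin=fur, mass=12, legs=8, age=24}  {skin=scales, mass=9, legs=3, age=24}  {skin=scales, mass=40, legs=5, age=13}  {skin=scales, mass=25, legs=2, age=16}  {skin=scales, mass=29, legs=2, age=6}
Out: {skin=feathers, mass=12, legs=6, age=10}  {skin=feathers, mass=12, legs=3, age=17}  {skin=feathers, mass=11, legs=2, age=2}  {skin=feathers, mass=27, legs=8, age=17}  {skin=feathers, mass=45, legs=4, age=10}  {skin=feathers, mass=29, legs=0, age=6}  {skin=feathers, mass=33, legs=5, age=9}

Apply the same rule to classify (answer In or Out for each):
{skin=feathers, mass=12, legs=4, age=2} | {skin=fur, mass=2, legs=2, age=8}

Out, In

The rule appears to be: skin is not feathers.
{skin=feathers, mass=12, legs=4, age=2}: skin is feathers — does not satisfy this, so Out. {skin=fur, mass=2, legs=2, age=8}: skin is fur — qualifies, so In.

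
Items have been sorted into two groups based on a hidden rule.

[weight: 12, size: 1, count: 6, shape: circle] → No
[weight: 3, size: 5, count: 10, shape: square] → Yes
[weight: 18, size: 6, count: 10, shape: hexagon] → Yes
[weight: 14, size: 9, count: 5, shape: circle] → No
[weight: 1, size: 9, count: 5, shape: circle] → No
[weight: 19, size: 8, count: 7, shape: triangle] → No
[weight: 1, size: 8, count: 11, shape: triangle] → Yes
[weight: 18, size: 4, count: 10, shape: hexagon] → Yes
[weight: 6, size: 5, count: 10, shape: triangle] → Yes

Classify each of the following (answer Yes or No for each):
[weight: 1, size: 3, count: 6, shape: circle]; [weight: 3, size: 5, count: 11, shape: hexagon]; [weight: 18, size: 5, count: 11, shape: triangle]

Rule: count ≥ 10. This holds for each 'Yes' example and fails for each 'No' one.
No: [weight: 1, size: 3, count: 6, shape: circle], since count = 6. Yes: [weight: 3, size: 5, count: 11, shape: hexagon], since count = 11. Yes: [weight: 18, size: 5, count: 11, shape: triangle], since count = 11.

No, Yes, Yes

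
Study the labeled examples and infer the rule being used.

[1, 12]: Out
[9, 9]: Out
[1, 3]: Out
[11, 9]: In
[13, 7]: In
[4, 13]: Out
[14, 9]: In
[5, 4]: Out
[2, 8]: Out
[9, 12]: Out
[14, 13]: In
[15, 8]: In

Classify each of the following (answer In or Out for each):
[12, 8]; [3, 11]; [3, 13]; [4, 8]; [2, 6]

One predicate separates the groups cleanly: first ≥ 11.
[12, 8]: first 12, checks out → In. [3, 11]: first 3, does not fit → Out. [3, 13]: first 3, does not fit → Out. [4, 8]: first 4, does not fit → Out. [2, 6]: first 2, does not fit → Out.

In, Out, Out, Out, Out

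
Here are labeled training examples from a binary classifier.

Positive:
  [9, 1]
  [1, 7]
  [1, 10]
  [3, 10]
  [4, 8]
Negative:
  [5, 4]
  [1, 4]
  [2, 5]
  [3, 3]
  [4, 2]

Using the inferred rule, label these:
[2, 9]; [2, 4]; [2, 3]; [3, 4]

The pattern is that an item is 'Positive' exactly when: max ≥ 7.
[2, 9] — max 9, hence Positive.
[2, 4] — max 4, hence Negative.
[2, 3] — max 3, hence Negative.
[3, 4] — max 4, hence Negative.

Positive, Negative, Negative, Negative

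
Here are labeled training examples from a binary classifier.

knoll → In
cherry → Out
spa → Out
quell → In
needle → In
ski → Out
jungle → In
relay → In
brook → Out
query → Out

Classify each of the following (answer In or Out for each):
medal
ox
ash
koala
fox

The classifier is using: contains 'l'.
medal: has 'l', fits → In.
ox: no 'l', fails this test → Out.
ash: no 'l', fails this test → Out.
koala: has 'l', fits → In.
fox: no 'l', fails this test → Out.

In, Out, Out, In, Out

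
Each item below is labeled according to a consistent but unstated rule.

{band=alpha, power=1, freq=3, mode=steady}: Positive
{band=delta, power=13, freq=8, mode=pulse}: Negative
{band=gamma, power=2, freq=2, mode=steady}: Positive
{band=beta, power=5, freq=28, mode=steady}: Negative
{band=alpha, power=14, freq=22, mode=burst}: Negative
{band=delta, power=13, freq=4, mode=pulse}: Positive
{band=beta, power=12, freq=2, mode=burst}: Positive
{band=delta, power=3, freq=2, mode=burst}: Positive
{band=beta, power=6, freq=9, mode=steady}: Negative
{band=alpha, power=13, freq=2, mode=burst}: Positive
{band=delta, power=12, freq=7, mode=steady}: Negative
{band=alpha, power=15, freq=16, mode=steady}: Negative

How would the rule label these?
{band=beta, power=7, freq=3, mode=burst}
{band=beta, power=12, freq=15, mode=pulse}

Positive, Negative

The simplest hypothesis consistent with all the labels is: freq ≤ 4.
Positive: {band=beta, power=7, freq=3, mode=burst}, since freq = 3.
Negative: {band=beta, power=12, freq=15, mode=pulse}, since freq = 15.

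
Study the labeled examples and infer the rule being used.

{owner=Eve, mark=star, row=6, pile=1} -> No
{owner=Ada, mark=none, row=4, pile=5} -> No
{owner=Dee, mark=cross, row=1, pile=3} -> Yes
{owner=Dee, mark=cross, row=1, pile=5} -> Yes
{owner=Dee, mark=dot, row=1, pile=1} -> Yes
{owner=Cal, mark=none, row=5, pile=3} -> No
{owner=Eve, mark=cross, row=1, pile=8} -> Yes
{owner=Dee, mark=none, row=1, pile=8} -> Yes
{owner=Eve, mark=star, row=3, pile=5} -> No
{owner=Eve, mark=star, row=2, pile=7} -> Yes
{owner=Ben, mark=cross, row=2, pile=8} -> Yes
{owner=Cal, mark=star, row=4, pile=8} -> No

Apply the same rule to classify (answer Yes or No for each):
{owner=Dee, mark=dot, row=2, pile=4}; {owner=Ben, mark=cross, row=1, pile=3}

Yes, Yes

The distinguishing property — row ≤ 2 — holds for all the 'Yes' cases and none of the 'No' cases.
{owner=Dee, mark=dot, row=2, pile=4}: Yes (row = 2). {owner=Ben, mark=cross, row=1, pile=3}: Yes (row = 1).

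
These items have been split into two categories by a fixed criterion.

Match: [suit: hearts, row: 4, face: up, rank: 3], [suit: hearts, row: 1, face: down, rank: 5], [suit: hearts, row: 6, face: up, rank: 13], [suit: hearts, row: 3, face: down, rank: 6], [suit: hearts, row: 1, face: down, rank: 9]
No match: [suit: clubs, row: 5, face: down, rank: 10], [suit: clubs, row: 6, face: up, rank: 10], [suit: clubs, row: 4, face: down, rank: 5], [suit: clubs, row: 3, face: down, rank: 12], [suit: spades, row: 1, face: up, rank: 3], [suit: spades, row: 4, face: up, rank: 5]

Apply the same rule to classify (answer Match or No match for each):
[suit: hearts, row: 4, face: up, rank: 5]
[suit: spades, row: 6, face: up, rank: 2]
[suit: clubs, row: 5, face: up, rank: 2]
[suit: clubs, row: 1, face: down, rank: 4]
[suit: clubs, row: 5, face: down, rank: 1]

Match, No match, No match, No match, No match

Rule: suit is hearts. This holds for each 'Match' example and fails for each 'No match' one.
[suit: hearts, row: 4, face: up, rank: 5] — suit is hearts, hence Match.
[suit: spades, row: 6, face: up, rank: 2] — suit is spades, hence No match.
[suit: clubs, row: 5, face: up, rank: 2] — suit is clubs, hence No match.
[suit: clubs, row: 1, face: down, rank: 4] — suit is clubs, hence No match.
[suit: clubs, row: 5, face: down, rank: 1] — suit is clubs, hence No match.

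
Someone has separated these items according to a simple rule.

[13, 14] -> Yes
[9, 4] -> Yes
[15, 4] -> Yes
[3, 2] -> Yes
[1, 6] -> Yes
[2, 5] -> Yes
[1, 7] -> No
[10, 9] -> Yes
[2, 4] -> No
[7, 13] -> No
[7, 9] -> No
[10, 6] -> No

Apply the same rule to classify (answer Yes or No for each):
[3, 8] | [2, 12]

The rule appears to be: sum is odd.
Yes: [3, 8], since 3+8 = 11. No: [2, 12], since 2+12 = 14.

Yes, No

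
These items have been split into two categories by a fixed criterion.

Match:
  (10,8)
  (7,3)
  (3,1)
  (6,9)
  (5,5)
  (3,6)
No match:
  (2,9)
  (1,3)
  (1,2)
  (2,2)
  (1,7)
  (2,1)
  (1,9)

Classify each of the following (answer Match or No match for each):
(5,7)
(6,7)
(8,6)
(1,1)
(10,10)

Match, Match, Match, No match, Match

'Match' ⟺ first ≥ 3.
(5,7): Match (first 5).
(6,7): Match (first 6).
(8,6): Match (first 8).
(1,1): No match (first 1).
(10,10): Match (first 10).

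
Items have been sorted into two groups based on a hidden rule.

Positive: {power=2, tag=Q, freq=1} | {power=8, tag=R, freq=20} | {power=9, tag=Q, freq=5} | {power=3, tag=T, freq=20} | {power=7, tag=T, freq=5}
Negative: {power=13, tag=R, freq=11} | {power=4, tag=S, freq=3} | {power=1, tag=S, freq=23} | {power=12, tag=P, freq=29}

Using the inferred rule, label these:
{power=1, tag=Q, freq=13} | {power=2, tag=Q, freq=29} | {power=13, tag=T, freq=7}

Positive, Positive, Negative

'Positive' ⟺ tag is not S AND power ≤ 9.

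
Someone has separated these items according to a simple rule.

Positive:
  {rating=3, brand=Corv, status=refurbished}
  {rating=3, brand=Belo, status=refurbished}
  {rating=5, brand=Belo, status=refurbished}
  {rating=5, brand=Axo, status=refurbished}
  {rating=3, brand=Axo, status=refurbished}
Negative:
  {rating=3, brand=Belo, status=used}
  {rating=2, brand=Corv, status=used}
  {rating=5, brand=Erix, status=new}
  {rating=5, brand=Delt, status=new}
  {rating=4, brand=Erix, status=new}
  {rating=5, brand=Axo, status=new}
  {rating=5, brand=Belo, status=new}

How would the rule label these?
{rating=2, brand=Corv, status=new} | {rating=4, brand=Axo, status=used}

Checking candidate rules against both groups, what survives is: status is refurbished.
{rating=2, brand=Corv, status=new} → status is new → Negative. {rating=4, brand=Axo, status=used} → status is used → Negative.

Negative, Negative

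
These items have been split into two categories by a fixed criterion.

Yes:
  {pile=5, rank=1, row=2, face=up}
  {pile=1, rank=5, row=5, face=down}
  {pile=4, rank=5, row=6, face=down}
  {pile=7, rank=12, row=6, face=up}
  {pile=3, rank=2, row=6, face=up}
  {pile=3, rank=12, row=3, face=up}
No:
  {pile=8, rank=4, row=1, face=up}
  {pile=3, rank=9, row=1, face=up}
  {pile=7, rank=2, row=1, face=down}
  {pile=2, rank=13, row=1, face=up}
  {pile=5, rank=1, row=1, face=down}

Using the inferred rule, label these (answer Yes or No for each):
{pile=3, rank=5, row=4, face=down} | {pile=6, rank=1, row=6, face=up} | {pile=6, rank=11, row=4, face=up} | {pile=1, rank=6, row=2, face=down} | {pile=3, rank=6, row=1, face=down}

Yes, Yes, Yes, Yes, No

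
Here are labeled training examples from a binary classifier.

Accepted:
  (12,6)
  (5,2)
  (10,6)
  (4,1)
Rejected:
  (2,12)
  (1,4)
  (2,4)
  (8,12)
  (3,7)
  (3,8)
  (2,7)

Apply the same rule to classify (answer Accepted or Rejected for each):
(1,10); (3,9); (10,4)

Rejected, Rejected, Accepted

Rule: first > second. This holds for each 'Accepted' example and fails for each 'Rejected' one.
Rejected: (1,10), since 1 < 10.
Rejected: (3,9), since 3 < 9.
Accepted: (10,4), since 10 > 4.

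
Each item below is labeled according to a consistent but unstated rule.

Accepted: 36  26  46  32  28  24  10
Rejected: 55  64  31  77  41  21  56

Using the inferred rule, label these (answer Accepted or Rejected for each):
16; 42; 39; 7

Accepted, Accepted, Rejected, Rejected

Rule: even AND at most 46. This holds for each 'Accepted' example and fails for each 'Rejected' one.
16 — 16 is even, 16 ≤ 46, hence Accepted. 42 — 42 is even, 42 ≤ 46, hence Accepted. 39 — 39 is odd, 39 ≤ 46, hence Rejected. 7 — 7 is odd, 7 ≤ 46, hence Rejected.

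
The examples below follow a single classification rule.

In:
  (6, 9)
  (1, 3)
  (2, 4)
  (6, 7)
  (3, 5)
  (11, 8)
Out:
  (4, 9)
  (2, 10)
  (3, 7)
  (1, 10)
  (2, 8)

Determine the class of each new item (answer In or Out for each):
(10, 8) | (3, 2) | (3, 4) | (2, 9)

Every 'In' example satisfies: |first − second| ≤ 3. None of the 'Out' examples do.
(10, 8): |10−8| = 2, checks out → In.
(3, 2): |3−2| = 1, checks out → In.
(3, 4): |3−4| = 1, checks out → In.
(2, 9): |2−9| = 7, fails this test → Out.

In, In, In, Out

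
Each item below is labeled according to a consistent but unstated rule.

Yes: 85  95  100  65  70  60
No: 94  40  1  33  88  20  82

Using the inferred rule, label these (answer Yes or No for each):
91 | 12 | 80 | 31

No, No, Yes, No

The classifier is using: multiple of 5 AND at least 60.
91 — 91 = 5·18 + 1, 91 ≥ 60, hence No.
12 — 12 = 5·2 + 2, 12 < 60, hence No.
80 — 80 = 5·16, 80 ≥ 60, hence Yes.
31 — 31 = 5·6 + 1, 31 < 60, hence No.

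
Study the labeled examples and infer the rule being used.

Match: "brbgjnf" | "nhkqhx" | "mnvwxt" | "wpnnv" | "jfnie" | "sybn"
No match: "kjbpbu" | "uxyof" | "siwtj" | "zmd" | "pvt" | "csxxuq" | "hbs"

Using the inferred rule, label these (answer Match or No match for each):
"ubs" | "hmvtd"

One predicate separates the groups cleanly: contains 'n'.
"ubs": no 'n', does not pass → No match. "hmvtd": no 'n', does not pass → No match.

No match, No match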